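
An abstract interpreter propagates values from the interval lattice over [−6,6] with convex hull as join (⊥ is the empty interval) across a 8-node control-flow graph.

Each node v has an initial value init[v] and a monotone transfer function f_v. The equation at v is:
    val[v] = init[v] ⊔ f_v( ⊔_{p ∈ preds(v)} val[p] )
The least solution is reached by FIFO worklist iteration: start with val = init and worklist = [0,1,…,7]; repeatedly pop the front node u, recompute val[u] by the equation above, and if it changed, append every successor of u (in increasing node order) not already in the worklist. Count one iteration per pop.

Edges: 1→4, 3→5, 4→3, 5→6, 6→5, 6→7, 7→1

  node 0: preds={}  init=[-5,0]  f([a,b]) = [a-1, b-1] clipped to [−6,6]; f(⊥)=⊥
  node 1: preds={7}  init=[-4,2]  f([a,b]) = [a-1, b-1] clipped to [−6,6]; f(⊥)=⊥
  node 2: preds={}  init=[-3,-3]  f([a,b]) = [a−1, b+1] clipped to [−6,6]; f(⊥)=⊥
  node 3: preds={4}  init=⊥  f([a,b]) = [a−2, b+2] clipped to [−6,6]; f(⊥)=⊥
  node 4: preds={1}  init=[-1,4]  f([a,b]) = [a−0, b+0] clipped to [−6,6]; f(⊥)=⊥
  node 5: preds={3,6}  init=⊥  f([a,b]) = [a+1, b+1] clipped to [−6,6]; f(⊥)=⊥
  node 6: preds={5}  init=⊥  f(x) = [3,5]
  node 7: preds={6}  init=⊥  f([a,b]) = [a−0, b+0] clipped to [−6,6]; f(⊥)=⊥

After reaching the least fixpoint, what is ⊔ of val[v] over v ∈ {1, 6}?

Trace (13 dequeues):
  [1] u=0 | in ⊥ | out [-5,0] | ==
  [2] u=1 | in ⊥ | out [-4,2] | ==
  [3] u=2 | in ⊥ | out [-3,-3] | ==
  [4] u=3 | in [-1,4] | out [-3,6] | prev ⊥ | push {}
  [5] u=4 | in [-4,2] | out [-4,4] | prev [-1,4] | push {3}
  [6] u=5 | in [-3,6] | out [-2,6] | prev ⊥ | push {}
  [7] u=6 | in [-2,6] | out [3,5] | prev ⊥ | push {5}
  [8] u=7 | in [3,5] | out [3,5] | prev ⊥ | push {1}
  [9] u=3 | in [-4,4] | out [-6,6] | prev [-3,6] | push {}
  [10] u=5 | in [-6,6] | out [-5,6] | prev [-2,6] | push {6}
  [11] u=1 | in [3,5] | out [-4,4] | prev [-4,2] | push {4}
  [12] u=6 | in [-5,6] | out [3,5] | ==
  [13] u=4 | in [-4,4] | out [-4,4] | ==

Converged values:
  [0] [-5,0]
  [1] [-4,4]
  [2] [-3,-3]
  [3] [-6,6]
  [4] [-4,4]
  [5] [-5,6]
  [6] [3,5]
  [7] [3,5]

[-4,5]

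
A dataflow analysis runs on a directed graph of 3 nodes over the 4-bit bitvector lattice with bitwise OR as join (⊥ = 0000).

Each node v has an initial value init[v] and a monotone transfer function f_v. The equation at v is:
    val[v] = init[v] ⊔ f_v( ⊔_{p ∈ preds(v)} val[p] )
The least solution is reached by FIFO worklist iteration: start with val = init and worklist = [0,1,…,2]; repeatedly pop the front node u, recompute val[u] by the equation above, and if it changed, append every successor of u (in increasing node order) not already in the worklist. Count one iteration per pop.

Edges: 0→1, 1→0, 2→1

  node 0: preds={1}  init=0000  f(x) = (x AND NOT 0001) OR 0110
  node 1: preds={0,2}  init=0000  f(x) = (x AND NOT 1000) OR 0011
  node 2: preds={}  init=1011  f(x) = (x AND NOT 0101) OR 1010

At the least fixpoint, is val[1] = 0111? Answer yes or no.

Iteration log — 4 steps:
  step 1. node 0  ⊔preds=0000  new=0110  old=0000  +wl: 
  step 2. node 1  ⊔preds=1111  new=0111  old=0000  +wl: 0
  step 3. node 2  ⊔preds=0000  new=1011  stable
  step 4. node 0  ⊔preds=0111  new=0110  stable

Least fixpoint reached:
  node 0: 0110
  node 1: 0111
  node 2: 1011

yes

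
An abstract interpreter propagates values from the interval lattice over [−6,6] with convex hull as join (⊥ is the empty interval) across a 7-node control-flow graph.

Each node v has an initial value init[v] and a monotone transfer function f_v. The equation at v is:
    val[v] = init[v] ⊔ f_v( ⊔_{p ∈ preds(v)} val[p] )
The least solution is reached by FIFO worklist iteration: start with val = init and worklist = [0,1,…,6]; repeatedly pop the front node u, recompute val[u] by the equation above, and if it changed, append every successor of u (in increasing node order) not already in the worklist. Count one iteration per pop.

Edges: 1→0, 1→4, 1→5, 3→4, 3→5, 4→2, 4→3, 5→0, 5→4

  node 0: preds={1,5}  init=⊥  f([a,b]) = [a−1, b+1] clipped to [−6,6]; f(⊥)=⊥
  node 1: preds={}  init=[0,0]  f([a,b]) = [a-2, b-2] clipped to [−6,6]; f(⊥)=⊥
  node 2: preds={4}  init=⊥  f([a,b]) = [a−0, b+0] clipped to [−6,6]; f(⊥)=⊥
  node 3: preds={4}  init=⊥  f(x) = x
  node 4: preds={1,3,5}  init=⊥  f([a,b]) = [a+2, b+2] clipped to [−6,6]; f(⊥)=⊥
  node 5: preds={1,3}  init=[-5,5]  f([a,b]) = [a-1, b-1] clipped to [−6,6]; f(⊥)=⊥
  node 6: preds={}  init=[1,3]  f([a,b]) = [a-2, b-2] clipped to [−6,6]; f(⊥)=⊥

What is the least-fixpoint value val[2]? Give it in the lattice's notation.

Trace (11 dequeues):
  [1] u=0 | in [-5,5] | out [-6,6] | prev ⊥ | push {}
  [2] u=1 | in ⊥ | out [0,0] | ==
  [3] u=2 | in ⊥ | out ⊥ | ==
  [4] u=3 | in ⊥ | out ⊥ | ==
  [5] u=4 | in [-5,5] | out [-3,6] | prev ⊥ | push {2,3}
  [6] u=5 | in [0,0] | out [-5,5] | ==
  [7] u=6 | in ⊥ | out [1,3] | ==
  [8] u=2 | in [-3,6] | out [-3,6] | prev ⊥ | push {}
  [9] u=3 | in [-3,6] | out [-3,6] | prev ⊥ | push {4,5}
  [10] u=4 | in [-5,6] | out [-3,6] | ==
  [11] u=5 | in [-3,6] | out [-5,5] | ==

Converged values:
  [0] [-6,6]
  [1] [0,0]
  [2] [-3,6]
  [3] [-3,6]
  [4] [-3,6]
  [5] [-5,5]
  [6] [1,3]

[-3,6]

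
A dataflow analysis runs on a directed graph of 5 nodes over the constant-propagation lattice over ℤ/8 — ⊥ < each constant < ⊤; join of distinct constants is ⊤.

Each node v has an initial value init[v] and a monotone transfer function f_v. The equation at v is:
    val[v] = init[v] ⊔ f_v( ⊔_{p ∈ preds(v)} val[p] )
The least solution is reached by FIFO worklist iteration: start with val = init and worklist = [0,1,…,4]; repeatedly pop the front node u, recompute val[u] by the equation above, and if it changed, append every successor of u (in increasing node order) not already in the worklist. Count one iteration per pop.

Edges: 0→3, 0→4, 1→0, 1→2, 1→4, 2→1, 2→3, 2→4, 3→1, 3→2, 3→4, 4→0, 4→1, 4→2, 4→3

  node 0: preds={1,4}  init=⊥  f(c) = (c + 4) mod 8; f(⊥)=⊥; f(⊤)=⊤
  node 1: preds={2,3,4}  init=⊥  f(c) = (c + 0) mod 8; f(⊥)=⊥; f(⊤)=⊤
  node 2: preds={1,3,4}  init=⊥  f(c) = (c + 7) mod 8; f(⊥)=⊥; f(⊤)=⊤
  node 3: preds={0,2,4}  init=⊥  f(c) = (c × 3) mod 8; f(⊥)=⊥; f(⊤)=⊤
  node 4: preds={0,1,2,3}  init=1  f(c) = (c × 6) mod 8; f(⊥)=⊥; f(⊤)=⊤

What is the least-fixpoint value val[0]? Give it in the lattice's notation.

⊤

Trace (12 dequeues):
  [1] u=0 | in 1 | out 5 | prev ⊥ | push {}
  [2] u=1 | in 1 | out 1 | prev ⊥ | push {0}
  [3] u=2 | in 1 | out 0 | prev ⊥ | push {1}
  [4] u=3 | in ⊤ | out ⊤ | prev ⊥ | push {2}
  [5] u=4 | in ⊤ | out ⊤ | prev 1 | push {3}
  [6] u=0 | in ⊤ | out ⊤ | prev 5 | push {4}
  [7] u=1 | in ⊤ | out ⊤ | prev 1 | push {0}
  [8] u=2 | in ⊤ | out ⊤ | prev 0 | push {1}
  [9] u=3 | in ⊤ | out ⊤ | ==
  [10] u=4 | in ⊤ | out ⊤ | ==
  [11] u=0 | in ⊤ | out ⊤ | ==
  [12] u=1 | in ⊤ | out ⊤ | ==

Converged values:
  [0] ⊤
  [1] ⊤
  [2] ⊤
  [3] ⊤
  [4] ⊤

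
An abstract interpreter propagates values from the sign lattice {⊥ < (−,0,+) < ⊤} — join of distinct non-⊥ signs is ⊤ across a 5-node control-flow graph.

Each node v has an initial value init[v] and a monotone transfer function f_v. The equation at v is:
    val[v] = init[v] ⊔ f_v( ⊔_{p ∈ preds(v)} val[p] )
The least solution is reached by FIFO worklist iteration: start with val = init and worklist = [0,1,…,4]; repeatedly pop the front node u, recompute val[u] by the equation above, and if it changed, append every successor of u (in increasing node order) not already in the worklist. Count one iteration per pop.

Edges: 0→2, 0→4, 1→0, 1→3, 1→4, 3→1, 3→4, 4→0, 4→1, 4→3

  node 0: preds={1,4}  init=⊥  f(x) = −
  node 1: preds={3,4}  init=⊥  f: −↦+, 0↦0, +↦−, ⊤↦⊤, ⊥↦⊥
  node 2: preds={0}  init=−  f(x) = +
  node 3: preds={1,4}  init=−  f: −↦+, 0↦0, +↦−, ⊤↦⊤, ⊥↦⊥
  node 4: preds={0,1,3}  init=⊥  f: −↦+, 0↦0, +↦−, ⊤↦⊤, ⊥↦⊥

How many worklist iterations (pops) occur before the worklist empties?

11

Iteration log — 11 steps:
  step 1. node 0  ⊔preds=⊥  new=−  old=⊥  +wl: 
  step 2. node 1  ⊔preds=−  new=+  old=⊥  +wl: 0
  step 3. node 2  ⊔preds=−  new=⊤  old=−  +wl: 
  step 4. node 3  ⊔preds=+  new=−  stable
  step 5. node 4  ⊔preds=⊤  new=⊤  old=⊥  +wl: 1,3
  step 6. node 0  ⊔preds=⊤  new=−  stable
  step 7. node 1  ⊔preds=⊤  new=⊤  old=+  +wl: 0,4
  step 8. node 3  ⊔preds=⊤  new=⊤  old=−  +wl: 1
  step 9. node 0  ⊔preds=⊤  new=−  stable
  step 10. node 4  ⊔preds=⊤  new=⊤  stable
  step 11. node 1  ⊔preds=⊤  new=⊤  stable

Least fixpoint reached:
  node 0: −
  node 1: ⊤
  node 2: ⊤
  node 3: ⊤
  node 4: ⊤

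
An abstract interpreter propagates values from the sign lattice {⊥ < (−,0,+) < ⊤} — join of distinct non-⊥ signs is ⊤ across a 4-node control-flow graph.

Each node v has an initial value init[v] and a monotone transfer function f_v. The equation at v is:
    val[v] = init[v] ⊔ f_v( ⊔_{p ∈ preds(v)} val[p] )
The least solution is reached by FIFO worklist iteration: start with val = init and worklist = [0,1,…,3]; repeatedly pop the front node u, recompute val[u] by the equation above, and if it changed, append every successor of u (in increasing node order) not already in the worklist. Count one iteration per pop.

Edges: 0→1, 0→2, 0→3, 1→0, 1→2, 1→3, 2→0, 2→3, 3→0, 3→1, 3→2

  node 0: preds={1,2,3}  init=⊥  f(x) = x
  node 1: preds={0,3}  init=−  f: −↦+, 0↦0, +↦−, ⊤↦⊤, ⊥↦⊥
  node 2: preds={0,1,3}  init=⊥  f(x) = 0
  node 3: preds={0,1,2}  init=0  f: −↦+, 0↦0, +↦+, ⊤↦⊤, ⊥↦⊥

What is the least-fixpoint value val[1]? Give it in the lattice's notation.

⊤

Worklist (7 pops):
  #1 pop 0: in=⊤ → ⊤ (was ⊥); enqueue []
  #2 pop 1: in=⊤ → ⊤ (was −); enqueue [0]
  #3 pop 2: in=⊤ → 0 (was ⊥); enqueue []
  #4 pop 3: in=⊤ → ⊤ (was 0); enqueue [1,2]
  #5 pop 0: in=⊤ → ⊤ (no change)
  #6 pop 1: in=⊤ → ⊤ (no change)
  #7 pop 2: in=⊤ → 0 (no change)

Fixpoint:
  val[0] = ⊤
  val[1] = ⊤
  val[2] = 0
  val[3] = ⊤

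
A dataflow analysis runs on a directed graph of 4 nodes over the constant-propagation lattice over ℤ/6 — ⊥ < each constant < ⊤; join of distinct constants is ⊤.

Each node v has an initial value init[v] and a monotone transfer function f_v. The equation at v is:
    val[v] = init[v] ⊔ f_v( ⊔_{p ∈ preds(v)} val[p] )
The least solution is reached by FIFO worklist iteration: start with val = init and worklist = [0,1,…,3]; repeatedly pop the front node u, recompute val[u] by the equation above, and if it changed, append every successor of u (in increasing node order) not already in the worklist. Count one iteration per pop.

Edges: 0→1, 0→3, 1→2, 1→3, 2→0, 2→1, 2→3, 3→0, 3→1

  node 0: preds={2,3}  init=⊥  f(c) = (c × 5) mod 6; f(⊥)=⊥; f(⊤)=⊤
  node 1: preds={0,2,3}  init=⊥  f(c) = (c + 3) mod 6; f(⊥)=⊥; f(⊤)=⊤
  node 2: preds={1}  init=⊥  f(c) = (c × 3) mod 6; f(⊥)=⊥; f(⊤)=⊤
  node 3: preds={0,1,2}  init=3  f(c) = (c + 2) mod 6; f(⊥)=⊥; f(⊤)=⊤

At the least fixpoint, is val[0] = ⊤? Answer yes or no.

yes

Worklist (11 pops):
  #1 pop 0: in=3 → 3 (was ⊥); enqueue []
  #2 pop 1: in=3 → 0 (was ⊥); enqueue []
  #3 pop 2: in=0 → 0 (was ⊥); enqueue [0,1]
  #4 pop 3: in=⊤ → ⊤ (was 3); enqueue []
  #5 pop 0: in=⊤ → ⊤ (was 3); enqueue [3]
  #6 pop 1: in=⊤ → ⊤ (was 0); enqueue [2]
  #7 pop 3: in=⊤ → ⊤ (no change)
  #8 pop 2: in=⊤ → ⊤ (was 0); enqueue [0,1,3]
  #9 pop 0: in=⊤ → ⊤ (no change)
  #10 pop 1: in=⊤ → ⊤ (no change)
  #11 pop 3: in=⊤ → ⊤ (no change)

Fixpoint:
  val[0] = ⊤
  val[1] = ⊤
  val[2] = ⊤
  val[3] = ⊤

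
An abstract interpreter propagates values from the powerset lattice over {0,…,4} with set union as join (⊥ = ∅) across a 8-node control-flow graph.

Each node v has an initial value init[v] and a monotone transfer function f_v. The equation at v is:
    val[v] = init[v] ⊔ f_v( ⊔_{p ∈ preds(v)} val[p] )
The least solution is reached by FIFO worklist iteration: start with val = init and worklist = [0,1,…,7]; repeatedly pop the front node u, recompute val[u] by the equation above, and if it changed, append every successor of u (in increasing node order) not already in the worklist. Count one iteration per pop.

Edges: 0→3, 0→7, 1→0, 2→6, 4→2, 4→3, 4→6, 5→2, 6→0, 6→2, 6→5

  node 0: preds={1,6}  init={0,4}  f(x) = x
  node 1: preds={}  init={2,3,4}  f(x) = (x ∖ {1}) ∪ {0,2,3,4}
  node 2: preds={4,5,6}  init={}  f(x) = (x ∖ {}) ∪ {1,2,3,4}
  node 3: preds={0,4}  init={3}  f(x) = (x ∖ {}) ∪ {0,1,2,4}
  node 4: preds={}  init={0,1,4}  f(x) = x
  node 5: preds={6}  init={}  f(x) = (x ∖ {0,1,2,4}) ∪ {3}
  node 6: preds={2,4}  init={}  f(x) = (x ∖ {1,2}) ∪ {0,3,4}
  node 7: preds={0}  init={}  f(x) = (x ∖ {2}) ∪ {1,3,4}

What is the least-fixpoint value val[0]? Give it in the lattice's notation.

Worklist (11 pops):
  #1 pop 0: in={2,3,4} → {0,2,3,4} (was {0,4}); enqueue []
  #2 pop 1: in={} → {0,2,3,4} (was {2,3,4}); enqueue [0]
  #3 pop 2: in={0,1,4} → {0,1,2,3,4} (was {}); enqueue []
  #4 pop 3: in={0,1,2,3,4} → {0,1,2,3,4} (was {3}); enqueue []
  #5 pop 4: in={} → {0,1,4} (no change)
  #6 pop 5: in={} → {3} (was {}); enqueue [2]
  #7 pop 6: in={0,1,2,3,4} → {0,3,4} (was {}); enqueue [5]
  #8 pop 7: in={0,2,3,4} → {0,1,3,4} (was {}); enqueue []
  #9 pop 0: in={0,2,3,4} → {0,2,3,4} (no change)
  #10 pop 2: in={0,1,3,4} → {0,1,2,3,4} (no change)
  #11 pop 5: in={0,3,4} → {3} (no change)

Fixpoint:
  val[0] = {0,2,3,4}
  val[1] = {0,2,3,4}
  val[2] = {0,1,2,3,4}
  val[3] = {0,1,2,3,4}
  val[4] = {0,1,4}
  val[5] = {3}
  val[6] = {0,3,4}
  val[7] = {0,1,3,4}

{0,2,3,4}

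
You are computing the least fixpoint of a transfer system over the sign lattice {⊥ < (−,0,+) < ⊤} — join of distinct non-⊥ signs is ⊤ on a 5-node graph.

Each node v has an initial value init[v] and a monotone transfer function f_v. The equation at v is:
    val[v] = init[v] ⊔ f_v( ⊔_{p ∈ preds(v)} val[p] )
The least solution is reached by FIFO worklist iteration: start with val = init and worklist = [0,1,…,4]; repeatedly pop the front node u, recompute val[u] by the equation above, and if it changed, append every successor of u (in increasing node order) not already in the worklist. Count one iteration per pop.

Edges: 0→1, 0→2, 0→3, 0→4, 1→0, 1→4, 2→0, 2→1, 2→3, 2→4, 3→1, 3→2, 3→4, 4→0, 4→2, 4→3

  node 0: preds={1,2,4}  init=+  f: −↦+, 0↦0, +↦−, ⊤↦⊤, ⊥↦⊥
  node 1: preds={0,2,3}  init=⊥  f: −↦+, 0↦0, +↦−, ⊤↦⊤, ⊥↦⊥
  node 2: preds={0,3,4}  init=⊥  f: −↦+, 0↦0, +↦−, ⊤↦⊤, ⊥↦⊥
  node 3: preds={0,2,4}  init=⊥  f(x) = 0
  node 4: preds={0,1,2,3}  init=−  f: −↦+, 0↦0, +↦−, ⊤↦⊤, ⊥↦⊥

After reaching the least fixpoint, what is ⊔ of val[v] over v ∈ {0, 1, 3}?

Iteration log — 11 steps:
  step 1. node 0  ⊔preds=−  new=+  stable
  step 2. node 1  ⊔preds=+  new=−  old=⊥  +wl: 0
  step 3. node 2  ⊔preds=⊤  new=⊤  old=⊥  +wl: 1
  step 4. node 3  ⊔preds=⊤  new=0  old=⊥  +wl: 2
  step 5. node 4  ⊔preds=⊤  new=⊤  old=−  +wl: 3
  step 6. node 0  ⊔preds=⊤  new=⊤  old=+  +wl: 4
  step 7. node 1  ⊔preds=⊤  new=⊤  old=−  +wl: 0
  step 8. node 2  ⊔preds=⊤  new=⊤  stable
  step 9. node 3  ⊔preds=⊤  new=0  stable
  step 10. node 4  ⊔preds=⊤  new=⊤  stable
  step 11. node 0  ⊔preds=⊤  new=⊤  stable

Least fixpoint reached:
  node 0: ⊤
  node 1: ⊤
  node 2: ⊤
  node 3: 0
  node 4: ⊤

⊤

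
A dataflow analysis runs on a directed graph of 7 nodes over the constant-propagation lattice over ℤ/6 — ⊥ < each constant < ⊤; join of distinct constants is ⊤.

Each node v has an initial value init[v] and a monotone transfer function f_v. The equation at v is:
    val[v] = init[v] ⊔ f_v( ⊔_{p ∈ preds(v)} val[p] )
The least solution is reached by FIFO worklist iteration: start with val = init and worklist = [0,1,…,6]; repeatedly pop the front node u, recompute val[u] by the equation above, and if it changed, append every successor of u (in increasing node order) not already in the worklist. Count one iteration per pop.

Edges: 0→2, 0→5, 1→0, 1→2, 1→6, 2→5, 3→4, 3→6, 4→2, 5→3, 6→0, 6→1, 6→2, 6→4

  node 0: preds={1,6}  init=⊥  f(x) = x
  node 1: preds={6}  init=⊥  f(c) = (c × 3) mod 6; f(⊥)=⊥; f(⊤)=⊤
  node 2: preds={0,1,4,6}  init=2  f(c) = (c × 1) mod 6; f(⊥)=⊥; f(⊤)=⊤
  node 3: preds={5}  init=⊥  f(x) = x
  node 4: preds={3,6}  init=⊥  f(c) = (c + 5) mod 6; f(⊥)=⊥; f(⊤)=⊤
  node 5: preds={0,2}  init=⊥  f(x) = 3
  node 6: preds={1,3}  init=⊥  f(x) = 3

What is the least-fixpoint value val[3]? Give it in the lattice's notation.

3

Worklist (16 pops):
  #1 pop 0: in=⊥ → ⊥ (no change)
  #2 pop 1: in=⊥ → ⊥ (no change)
  #3 pop 2: in=⊥ → 2 (no change)
  #4 pop 3: in=⊥ → ⊥ (no change)
  #5 pop 4: in=⊥ → ⊥ (no change)
  #6 pop 5: in=2 → 3 (was ⊥); enqueue [3]
  #7 pop 6: in=⊥ → 3 (was ⊥); enqueue [0,1,2,4]
  #8 pop 3: in=3 → 3 (was ⊥); enqueue [6]
  #9 pop 0: in=3 → 3 (was ⊥); enqueue [5]
  #10 pop 1: in=3 → 3 (was ⊥); enqueue [0]
  #11 pop 2: in=3 → ⊤ (was 2); enqueue []
  #12 pop 4: in=3 → 2 (was ⊥); enqueue [2]
  #13 pop 6: in=3 → 3 (no change)
  #14 pop 5: in=⊤ → 3 (no change)
  #15 pop 0: in=3 → 3 (no change)
  #16 pop 2: in=⊤ → ⊤ (no change)

Fixpoint:
  val[0] = 3
  val[1] = 3
  val[2] = ⊤
  val[3] = 3
  val[4] = 2
  val[5] = 3
  val[6] = 3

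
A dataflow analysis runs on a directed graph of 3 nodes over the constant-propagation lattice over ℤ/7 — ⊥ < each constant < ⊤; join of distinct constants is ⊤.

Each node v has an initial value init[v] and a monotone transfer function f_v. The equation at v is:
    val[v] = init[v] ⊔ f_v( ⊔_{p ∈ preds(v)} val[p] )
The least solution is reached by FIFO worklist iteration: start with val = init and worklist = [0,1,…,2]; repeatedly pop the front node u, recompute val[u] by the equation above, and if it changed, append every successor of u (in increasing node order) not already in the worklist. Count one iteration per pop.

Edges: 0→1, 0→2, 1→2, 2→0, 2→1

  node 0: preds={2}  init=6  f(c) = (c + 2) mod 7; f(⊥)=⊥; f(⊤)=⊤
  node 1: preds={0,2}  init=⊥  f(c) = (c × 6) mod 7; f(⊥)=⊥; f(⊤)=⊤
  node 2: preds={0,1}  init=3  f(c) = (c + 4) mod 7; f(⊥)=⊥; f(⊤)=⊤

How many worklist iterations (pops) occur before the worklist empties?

Trace (5 dequeues):
  [1] u=0 | in 3 | out ⊤ | prev 6 | push {}
  [2] u=1 | in ⊤ | out ⊤ | prev ⊥ | push {}
  [3] u=2 | in ⊤ | out ⊤ | prev 3 | push {0,1}
  [4] u=0 | in ⊤ | out ⊤ | ==
  [5] u=1 | in ⊤ | out ⊤ | ==

Converged values:
  [0] ⊤
  [1] ⊤
  [2] ⊤

5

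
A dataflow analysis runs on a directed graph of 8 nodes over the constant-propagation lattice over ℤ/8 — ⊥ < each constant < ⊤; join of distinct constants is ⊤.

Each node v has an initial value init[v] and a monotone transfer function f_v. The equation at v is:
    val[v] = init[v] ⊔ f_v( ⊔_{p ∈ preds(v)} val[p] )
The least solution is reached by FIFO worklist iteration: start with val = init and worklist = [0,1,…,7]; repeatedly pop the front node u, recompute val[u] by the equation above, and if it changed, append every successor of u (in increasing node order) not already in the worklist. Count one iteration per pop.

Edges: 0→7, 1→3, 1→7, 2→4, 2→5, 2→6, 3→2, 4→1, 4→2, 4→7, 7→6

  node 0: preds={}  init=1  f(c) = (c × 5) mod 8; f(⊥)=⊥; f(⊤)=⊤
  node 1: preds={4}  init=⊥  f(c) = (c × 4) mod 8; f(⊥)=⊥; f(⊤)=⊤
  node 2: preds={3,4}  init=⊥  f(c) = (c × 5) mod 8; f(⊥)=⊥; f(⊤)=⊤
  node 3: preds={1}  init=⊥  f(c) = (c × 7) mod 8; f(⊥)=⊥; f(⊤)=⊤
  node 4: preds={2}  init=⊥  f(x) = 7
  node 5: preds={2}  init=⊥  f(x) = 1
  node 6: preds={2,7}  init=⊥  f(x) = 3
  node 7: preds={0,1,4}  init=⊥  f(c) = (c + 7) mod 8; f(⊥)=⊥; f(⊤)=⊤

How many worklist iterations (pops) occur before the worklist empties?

Iteration log — 19 steps:
  step 1. node 0  ⊔preds=⊥  new=1  stable
  step 2. node 1  ⊔preds=⊥  new=⊥  stable
  step 3. node 2  ⊔preds=⊥  new=⊥  stable
  step 4. node 3  ⊔preds=⊥  new=⊥  stable
  step 5. node 4  ⊔preds=⊥  new=7  old=⊥  +wl: 1,2
  step 6. node 5  ⊔preds=⊥  new=1  old=⊥  +wl: 
  step 7. node 6  ⊔preds=⊥  new=3  old=⊥  +wl: 
  step 8. node 7  ⊔preds=⊤  new=⊤  old=⊥  +wl: 6
  step 9. node 1  ⊔preds=7  new=4  old=⊥  +wl: 3,7
  step 10. node 2  ⊔preds=7  new=3  old=⊥  +wl: 4,5
  step 11. node 6  ⊔preds=⊤  new=3  stable
  step 12. node 3  ⊔preds=4  new=4  old=⊥  +wl: 2
  step 13. node 7  ⊔preds=⊤  new=⊤  stable
  step 14. node 4  ⊔preds=3  new=7  stable
  step 15. node 5  ⊔preds=3  new=1  stable
  step 16. node 2  ⊔preds=⊤  new=⊤  old=3  +wl: 4,5,6
  step 17. node 4  ⊔preds=⊤  new=7  stable
  step 18. node 5  ⊔preds=⊤  new=1  stable
  step 19. node 6  ⊔preds=⊤  new=3  stable

Least fixpoint reached:
  node 0: 1
  node 1: 4
  node 2: ⊤
  node 3: 4
  node 4: 7
  node 5: 1
  node 6: 3
  node 7: ⊤

19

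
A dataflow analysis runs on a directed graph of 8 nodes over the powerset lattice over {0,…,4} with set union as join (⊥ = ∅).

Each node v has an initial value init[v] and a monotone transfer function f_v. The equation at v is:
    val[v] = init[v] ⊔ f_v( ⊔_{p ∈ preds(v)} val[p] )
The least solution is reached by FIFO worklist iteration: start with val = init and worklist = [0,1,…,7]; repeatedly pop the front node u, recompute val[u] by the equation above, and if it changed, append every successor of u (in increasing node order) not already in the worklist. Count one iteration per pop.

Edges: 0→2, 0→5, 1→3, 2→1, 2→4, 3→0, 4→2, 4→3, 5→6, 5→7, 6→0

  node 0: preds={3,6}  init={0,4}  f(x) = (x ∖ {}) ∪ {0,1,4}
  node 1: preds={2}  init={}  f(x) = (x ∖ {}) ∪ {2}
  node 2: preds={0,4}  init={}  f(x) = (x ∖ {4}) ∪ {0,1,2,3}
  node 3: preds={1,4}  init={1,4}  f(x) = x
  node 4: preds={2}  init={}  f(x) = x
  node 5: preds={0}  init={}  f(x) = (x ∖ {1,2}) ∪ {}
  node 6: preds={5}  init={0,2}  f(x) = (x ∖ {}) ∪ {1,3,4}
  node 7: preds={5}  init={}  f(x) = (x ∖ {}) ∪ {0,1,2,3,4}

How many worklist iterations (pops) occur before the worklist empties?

Iteration log — 16 steps:
  step 1. node 0  ⊔preds={0,1,2,4}  new={0,1,2,4}  old={0,4}  +wl: 
  step 2. node 1  ⊔preds={}  new={2}  old={}  +wl: 
  step 3. node 2  ⊔preds={0,1,2,4}  new={0,1,2,3}  old={}  +wl: 1
  step 4. node 3  ⊔preds={2}  new={1,2,4}  old={1,4}  +wl: 0
  step 5. node 4  ⊔preds={0,1,2,3}  new={0,1,2,3}  old={}  +wl: 2,3
  step 6. node 5  ⊔preds={0,1,2,4}  new={0,4}  old={}  +wl: 
  step 7. node 6  ⊔preds={0,4}  new={0,1,2,3,4}  old={0,2}  +wl: 
  step 8. node 7  ⊔preds={0,4}  new={0,1,2,3,4}  old={}  +wl: 
  step 9. node 1  ⊔preds={0,1,2,3}  new={0,1,2,3}  old={2}  +wl: 
  step 10. node 0  ⊔preds={0,1,2,3,4}  new={0,1,2,3,4}  old={0,1,2,4}  +wl: 5
  step 11. node 2  ⊔preds={0,1,2,3,4}  new={0,1,2,3}  stable
  step 12. node 3  ⊔preds={0,1,2,3}  new={0,1,2,3,4}  old={1,2,4}  +wl: 0
  step 13. node 5  ⊔preds={0,1,2,3,4}  new={0,3,4}  old={0,4}  +wl: 6,7
  step 14. node 0  ⊔preds={0,1,2,3,4}  new={0,1,2,3,4}  stable
  step 15. node 6  ⊔preds={0,3,4}  new={0,1,2,3,4}  stable
  step 16. node 7  ⊔preds={0,3,4}  new={0,1,2,3,4}  stable

Least fixpoint reached:
  node 0: {0,1,2,3,4}
  node 1: {0,1,2,3}
  node 2: {0,1,2,3}
  node 3: {0,1,2,3,4}
  node 4: {0,1,2,3}
  node 5: {0,3,4}
  node 6: {0,1,2,3,4}
  node 7: {0,1,2,3,4}

16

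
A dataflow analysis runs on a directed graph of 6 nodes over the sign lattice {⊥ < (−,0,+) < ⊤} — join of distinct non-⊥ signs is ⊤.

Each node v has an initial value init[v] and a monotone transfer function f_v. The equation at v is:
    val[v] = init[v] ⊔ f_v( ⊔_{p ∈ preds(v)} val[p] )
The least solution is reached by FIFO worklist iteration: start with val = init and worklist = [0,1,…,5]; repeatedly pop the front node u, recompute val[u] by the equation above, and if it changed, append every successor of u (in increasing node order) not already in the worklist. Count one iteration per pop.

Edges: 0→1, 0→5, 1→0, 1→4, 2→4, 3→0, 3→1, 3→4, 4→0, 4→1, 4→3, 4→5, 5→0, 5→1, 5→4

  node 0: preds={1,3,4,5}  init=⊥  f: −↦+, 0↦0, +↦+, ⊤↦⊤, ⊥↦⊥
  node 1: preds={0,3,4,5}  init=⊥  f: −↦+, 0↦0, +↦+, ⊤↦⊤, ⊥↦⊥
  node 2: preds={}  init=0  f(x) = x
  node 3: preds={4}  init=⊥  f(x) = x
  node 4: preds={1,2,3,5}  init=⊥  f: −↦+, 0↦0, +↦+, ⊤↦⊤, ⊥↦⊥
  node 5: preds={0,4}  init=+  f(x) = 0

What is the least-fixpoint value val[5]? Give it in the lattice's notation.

Iteration log — 13 steps:
  step 1. node 0  ⊔preds=+  new=+  old=⊥  +wl: 
  step 2. node 1  ⊔preds=+  new=+  old=⊥  +wl: 0
  step 3. node 2  ⊔preds=⊥  new=0  stable
  step 4. node 3  ⊔preds=⊥  new=⊥  stable
  step 5. node 4  ⊔preds=⊤  new=⊤  old=⊥  +wl: 1,3
  step 6. node 5  ⊔preds=⊤  new=⊤  old=+  +wl: 4
  step 7. node 0  ⊔preds=⊤  new=⊤  old=+  +wl: 5
  step 8. node 1  ⊔preds=⊤  new=⊤  old=+  +wl: 0
  step 9. node 3  ⊔preds=⊤  new=⊤  old=⊥  +wl: 1
  step 10. node 4  ⊔preds=⊤  new=⊤  stable
  step 11. node 5  ⊔preds=⊤  new=⊤  stable
  step 12. node 0  ⊔preds=⊤  new=⊤  stable
  step 13. node 1  ⊔preds=⊤  new=⊤  stable

Least fixpoint reached:
  node 0: ⊤
  node 1: ⊤
  node 2: 0
  node 3: ⊤
  node 4: ⊤
  node 5: ⊤

⊤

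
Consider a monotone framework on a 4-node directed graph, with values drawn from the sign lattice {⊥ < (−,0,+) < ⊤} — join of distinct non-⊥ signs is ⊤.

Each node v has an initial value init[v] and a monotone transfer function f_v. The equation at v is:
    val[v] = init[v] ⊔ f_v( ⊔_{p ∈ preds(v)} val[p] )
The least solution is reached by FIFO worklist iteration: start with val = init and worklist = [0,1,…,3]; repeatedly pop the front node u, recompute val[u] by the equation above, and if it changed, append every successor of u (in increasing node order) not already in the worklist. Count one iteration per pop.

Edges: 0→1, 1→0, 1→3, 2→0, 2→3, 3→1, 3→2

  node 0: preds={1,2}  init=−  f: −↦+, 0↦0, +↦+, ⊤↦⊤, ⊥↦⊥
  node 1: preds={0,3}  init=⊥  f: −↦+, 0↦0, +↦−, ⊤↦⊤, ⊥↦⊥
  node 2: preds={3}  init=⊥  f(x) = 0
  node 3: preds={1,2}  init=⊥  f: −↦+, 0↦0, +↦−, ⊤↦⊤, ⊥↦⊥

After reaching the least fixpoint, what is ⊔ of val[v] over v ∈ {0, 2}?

⊤

Worklist (9 pops):
  #1 pop 0: in=⊥ → − (no change)
  #2 pop 1: in=− → + (was ⊥); enqueue [0]
  #3 pop 2: in=⊥ → 0 (was ⊥); enqueue []
  #4 pop 3: in=⊤ → ⊤ (was ⊥); enqueue [1,2]
  #5 pop 0: in=⊤ → ⊤ (was −); enqueue []
  #6 pop 1: in=⊤ → ⊤ (was +); enqueue [0,3]
  #7 pop 2: in=⊤ → 0 (no change)
  #8 pop 0: in=⊤ → ⊤ (no change)
  #9 pop 3: in=⊤ → ⊤ (no change)

Fixpoint:
  val[0] = ⊤
  val[1] = ⊤
  val[2] = 0
  val[3] = ⊤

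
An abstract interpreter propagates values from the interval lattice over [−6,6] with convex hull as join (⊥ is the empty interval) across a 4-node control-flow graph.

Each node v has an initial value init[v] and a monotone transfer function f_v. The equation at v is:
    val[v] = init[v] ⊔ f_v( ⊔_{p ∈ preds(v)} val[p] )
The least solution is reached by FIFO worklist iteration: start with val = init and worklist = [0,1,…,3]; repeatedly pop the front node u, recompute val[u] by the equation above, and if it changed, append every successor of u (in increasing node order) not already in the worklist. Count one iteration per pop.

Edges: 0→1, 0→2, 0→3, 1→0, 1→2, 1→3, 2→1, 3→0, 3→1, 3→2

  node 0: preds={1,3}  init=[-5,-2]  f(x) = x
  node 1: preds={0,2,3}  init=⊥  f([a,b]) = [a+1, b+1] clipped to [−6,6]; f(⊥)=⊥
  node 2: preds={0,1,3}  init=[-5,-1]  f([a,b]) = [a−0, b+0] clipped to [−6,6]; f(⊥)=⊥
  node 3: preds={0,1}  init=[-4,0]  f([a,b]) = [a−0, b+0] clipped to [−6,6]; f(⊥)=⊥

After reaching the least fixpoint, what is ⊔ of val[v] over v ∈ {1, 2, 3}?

Iteration log — 28 steps:
  step 1. node 0  ⊔preds=[-4,0]  new=[-5,0]  old=[-5,-2]  +wl: 
  step 2. node 1  ⊔preds=[-5,0]  new=[-4,1]  old=⊥  +wl: 0
  step 3. node 2  ⊔preds=[-5,1]  new=[-5,1]  old=[-5,-1]  +wl: 1
  step 4. node 3  ⊔preds=[-5,1]  new=[-5,1]  old=[-4,0]  +wl: 2
  step 5. node 0  ⊔preds=[-5,1]  new=[-5,1]  old=[-5,0]  +wl: 3
  step 6. node 1  ⊔preds=[-5,1]  new=[-4,2]  old=[-4,1]  +wl: 0
  step 7. node 2  ⊔preds=[-5,2]  new=[-5,2]  old=[-5,1]  +wl: 1
  step 8. node 3  ⊔preds=[-5,2]  new=[-5,2]  old=[-5,1]  +wl: 2
  step 9. node 0  ⊔preds=[-5,2]  new=[-5,2]  old=[-5,1]  +wl: 3
  step 10. node 1  ⊔preds=[-5,2]  new=[-4,3]  old=[-4,2]  +wl: 0
  step 11. node 2  ⊔preds=[-5,3]  new=[-5,3]  old=[-5,2]  +wl: 1
  step 12. node 3  ⊔preds=[-5,3]  new=[-5,3]  old=[-5,2]  +wl: 2
  step 13. node 0  ⊔preds=[-5,3]  new=[-5,3]  old=[-5,2]  +wl: 3
  step 14. node 1  ⊔preds=[-5,3]  new=[-4,4]  old=[-4,3]  +wl: 0
  step 15. node 2  ⊔preds=[-5,4]  new=[-5,4]  old=[-5,3]  +wl: 1
  step 16. node 3  ⊔preds=[-5,4]  new=[-5,4]  old=[-5,3]  +wl: 2
  step 17. node 0  ⊔preds=[-5,4]  new=[-5,4]  old=[-5,3]  +wl: 3
  step 18. node 1  ⊔preds=[-5,4]  new=[-4,5]  old=[-4,4]  +wl: 0
  step 19. node 2  ⊔preds=[-5,5]  new=[-5,5]  old=[-5,4]  +wl: 1
  step 20. node 3  ⊔preds=[-5,5]  new=[-5,5]  old=[-5,4]  +wl: 2
  step 21. node 0  ⊔preds=[-5,5]  new=[-5,5]  old=[-5,4]  +wl: 3
  step 22. node 1  ⊔preds=[-5,5]  new=[-4,6]  old=[-4,5]  +wl: 0
  step 23. node 2  ⊔preds=[-5,6]  new=[-5,6]  old=[-5,5]  +wl: 1
  step 24. node 3  ⊔preds=[-5,6]  new=[-5,6]  old=[-5,5]  +wl: 2
  step 25. node 0  ⊔preds=[-5,6]  new=[-5,6]  old=[-5,5]  +wl: 3
  step 26. node 1  ⊔preds=[-5,6]  new=[-4,6]  stable
  step 27. node 2  ⊔preds=[-5,6]  new=[-5,6]  stable
  step 28. node 3  ⊔preds=[-5,6]  new=[-5,6]  stable

Least fixpoint reached:
  node 0: [-5,6]
  node 1: [-4,6]
  node 2: [-5,6]
  node 3: [-5,6]

[-5,6]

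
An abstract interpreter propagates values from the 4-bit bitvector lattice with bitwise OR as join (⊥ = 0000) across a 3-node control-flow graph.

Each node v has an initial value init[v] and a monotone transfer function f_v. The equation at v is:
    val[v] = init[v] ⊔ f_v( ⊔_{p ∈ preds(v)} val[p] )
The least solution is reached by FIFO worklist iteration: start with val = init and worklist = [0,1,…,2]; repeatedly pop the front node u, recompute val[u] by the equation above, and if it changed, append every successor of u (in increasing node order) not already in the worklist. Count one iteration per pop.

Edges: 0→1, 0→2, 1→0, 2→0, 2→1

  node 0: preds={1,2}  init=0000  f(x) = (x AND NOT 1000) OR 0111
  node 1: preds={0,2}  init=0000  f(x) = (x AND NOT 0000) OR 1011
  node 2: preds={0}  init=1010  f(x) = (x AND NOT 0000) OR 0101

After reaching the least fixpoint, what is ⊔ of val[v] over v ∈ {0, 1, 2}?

1111

Trace (5 dequeues):
  [1] u=0 | in 1010 | out 0111 | prev 0000 | push {}
  [2] u=1 | in 1111 | out 1111 | prev 0000 | push {0}
  [3] u=2 | in 0111 | out 1111 | prev 1010 | push {1}
  [4] u=0 | in 1111 | out 0111 | ==
  [5] u=1 | in 1111 | out 1111 | ==

Converged values:
  [0] 0111
  [1] 1111
  [2] 1111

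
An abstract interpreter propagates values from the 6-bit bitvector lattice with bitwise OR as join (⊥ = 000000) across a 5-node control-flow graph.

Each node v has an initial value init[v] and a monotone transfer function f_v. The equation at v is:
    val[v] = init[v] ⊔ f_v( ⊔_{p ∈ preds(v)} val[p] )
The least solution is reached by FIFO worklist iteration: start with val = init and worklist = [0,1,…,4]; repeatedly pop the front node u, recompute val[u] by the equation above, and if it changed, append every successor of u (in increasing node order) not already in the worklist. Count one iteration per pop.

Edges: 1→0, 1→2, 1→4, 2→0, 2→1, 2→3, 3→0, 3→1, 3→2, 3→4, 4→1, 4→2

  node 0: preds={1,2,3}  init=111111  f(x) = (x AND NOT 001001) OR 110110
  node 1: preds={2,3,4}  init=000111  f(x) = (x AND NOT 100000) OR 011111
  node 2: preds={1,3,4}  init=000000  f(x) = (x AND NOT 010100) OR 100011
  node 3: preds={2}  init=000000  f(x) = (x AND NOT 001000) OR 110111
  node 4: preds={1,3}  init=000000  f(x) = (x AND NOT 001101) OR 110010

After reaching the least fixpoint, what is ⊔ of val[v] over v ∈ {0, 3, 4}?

Trace (8 dequeues):
  [1] u=0 | in 000111 | out 111111 | ==
  [2] u=1 | in 000000 | out 011111 | prev 000111 | push {0}
  [3] u=2 | in 011111 | out 101011 | prev 000000 | push {1}
  [4] u=3 | in 101011 | out 110111 | prev 000000 | push {2}
  [5] u=4 | in 111111 | out 110010 | prev 000000 | push {}
  [6] u=0 | in 111111 | out 111111 | ==
  [7] u=1 | in 111111 | out 011111 | ==
  [8] u=2 | in 111111 | out 101011 | ==

Converged values:
  [0] 111111
  [1] 011111
  [2] 101011
  [3] 110111
  [4] 110010

111111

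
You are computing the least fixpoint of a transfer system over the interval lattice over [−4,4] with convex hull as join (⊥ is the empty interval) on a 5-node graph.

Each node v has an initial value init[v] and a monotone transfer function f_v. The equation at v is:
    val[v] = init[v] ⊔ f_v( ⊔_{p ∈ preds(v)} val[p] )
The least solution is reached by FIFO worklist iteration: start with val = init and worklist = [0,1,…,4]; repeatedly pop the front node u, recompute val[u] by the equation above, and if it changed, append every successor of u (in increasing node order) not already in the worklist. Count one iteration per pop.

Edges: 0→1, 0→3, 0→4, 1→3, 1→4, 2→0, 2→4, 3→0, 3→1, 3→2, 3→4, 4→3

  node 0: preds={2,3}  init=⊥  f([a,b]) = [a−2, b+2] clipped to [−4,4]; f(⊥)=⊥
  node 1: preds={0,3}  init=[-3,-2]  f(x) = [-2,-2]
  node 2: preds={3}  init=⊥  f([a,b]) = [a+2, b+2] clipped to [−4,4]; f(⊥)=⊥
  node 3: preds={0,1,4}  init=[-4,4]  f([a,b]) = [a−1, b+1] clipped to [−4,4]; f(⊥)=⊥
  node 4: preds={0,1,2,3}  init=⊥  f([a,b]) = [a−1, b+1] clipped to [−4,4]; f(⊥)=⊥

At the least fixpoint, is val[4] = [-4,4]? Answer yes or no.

Trace (7 dequeues):
  [1] u=0 | in [-4,4] | out [-4,4] | prev ⊥ | push {}
  [2] u=1 | in [-4,4] | out [-3,-2] | ==
  [3] u=2 | in [-4,4] | out [-2,4] | prev ⊥ | push {0}
  [4] u=3 | in [-4,4] | out [-4,4] | ==
  [5] u=4 | in [-4,4] | out [-4,4] | prev ⊥ | push {3}
  [6] u=0 | in [-4,4] | out [-4,4] | ==
  [7] u=3 | in [-4,4] | out [-4,4] | ==

Converged values:
  [0] [-4,4]
  [1] [-3,-2]
  [2] [-2,4]
  [3] [-4,4]
  [4] [-4,4]

yes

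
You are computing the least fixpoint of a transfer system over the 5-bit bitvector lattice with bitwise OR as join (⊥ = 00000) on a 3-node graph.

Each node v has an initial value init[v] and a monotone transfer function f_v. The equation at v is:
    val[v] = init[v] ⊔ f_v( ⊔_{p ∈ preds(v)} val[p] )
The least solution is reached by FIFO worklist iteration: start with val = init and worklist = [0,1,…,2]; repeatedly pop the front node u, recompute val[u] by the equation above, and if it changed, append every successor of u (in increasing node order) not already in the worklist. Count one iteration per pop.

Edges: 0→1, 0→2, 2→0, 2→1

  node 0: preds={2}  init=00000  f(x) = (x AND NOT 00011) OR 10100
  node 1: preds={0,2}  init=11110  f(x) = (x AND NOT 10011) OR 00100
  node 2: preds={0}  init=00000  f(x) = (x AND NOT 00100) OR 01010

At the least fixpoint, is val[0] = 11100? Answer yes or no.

yes

Iteration log — 6 steps:
  step 1. node 0  ⊔preds=00000  new=10100  old=00000  +wl: 
  step 2. node 1  ⊔preds=10100  new=11110  stable
  step 3. node 2  ⊔preds=10100  new=11010  old=00000  +wl: 0,1
  step 4. node 0  ⊔preds=11010  new=11100  old=10100  +wl: 2
  step 5. node 1  ⊔preds=11110  new=11110  stable
  step 6. node 2  ⊔preds=11100  new=11010  stable

Least fixpoint reached:
  node 0: 11100
  node 1: 11110
  node 2: 11010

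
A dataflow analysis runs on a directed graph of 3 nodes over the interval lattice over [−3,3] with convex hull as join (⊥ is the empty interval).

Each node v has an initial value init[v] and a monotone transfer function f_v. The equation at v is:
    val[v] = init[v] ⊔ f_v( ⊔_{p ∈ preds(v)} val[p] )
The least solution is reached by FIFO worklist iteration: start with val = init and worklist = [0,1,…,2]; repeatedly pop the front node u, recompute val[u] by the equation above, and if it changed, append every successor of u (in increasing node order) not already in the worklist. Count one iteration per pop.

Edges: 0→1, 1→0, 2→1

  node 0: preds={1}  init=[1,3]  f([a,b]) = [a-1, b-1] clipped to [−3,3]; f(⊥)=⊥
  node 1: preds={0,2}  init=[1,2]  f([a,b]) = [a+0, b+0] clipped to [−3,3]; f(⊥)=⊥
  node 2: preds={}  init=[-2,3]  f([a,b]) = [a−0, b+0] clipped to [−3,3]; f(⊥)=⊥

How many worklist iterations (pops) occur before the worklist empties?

6

Worklist (6 pops):
  #1 pop 0: in=[1,2] → [0,3] (was [1,3]); enqueue []
  #2 pop 1: in=[-2,3] → [-2,3] (was [1,2]); enqueue [0]
  #3 pop 2: in=⊥ → [-2,3] (no change)
  #4 pop 0: in=[-2,3] → [-3,3] (was [0,3]); enqueue [1]
  #5 pop 1: in=[-3,3] → [-3,3] (was [-2,3]); enqueue [0]
  #6 pop 0: in=[-3,3] → [-3,3] (no change)

Fixpoint:
  val[0] = [-3,3]
  val[1] = [-3,3]
  val[2] = [-2,3]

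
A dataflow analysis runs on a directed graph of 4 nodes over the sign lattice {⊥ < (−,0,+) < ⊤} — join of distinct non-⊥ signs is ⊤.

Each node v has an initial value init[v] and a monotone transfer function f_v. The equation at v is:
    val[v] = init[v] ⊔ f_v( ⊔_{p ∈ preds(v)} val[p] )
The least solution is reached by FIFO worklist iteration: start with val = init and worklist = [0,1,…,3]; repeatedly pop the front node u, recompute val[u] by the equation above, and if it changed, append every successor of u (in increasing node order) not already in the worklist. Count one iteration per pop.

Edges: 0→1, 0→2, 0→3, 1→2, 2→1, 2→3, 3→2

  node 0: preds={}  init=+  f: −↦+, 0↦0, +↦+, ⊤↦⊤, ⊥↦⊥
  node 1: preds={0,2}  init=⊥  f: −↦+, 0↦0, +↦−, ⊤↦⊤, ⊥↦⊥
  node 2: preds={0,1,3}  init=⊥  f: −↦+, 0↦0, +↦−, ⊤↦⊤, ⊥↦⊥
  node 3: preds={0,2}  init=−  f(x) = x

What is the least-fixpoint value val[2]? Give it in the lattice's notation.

Trace (6 dequeues):
  [1] u=0 | in ⊥ | out + | ==
  [2] u=1 | in + | out − | prev ⊥ | push {}
  [3] u=2 | in ⊤ | out ⊤ | prev ⊥ | push {1}
  [4] u=3 | in ⊤ | out ⊤ | prev − | push {2}
  [5] u=1 | in ⊤ | out ⊤ | prev − | push {}
  [6] u=2 | in ⊤ | out ⊤ | ==

Converged values:
  [0] +
  [1] ⊤
  [2] ⊤
  [3] ⊤

⊤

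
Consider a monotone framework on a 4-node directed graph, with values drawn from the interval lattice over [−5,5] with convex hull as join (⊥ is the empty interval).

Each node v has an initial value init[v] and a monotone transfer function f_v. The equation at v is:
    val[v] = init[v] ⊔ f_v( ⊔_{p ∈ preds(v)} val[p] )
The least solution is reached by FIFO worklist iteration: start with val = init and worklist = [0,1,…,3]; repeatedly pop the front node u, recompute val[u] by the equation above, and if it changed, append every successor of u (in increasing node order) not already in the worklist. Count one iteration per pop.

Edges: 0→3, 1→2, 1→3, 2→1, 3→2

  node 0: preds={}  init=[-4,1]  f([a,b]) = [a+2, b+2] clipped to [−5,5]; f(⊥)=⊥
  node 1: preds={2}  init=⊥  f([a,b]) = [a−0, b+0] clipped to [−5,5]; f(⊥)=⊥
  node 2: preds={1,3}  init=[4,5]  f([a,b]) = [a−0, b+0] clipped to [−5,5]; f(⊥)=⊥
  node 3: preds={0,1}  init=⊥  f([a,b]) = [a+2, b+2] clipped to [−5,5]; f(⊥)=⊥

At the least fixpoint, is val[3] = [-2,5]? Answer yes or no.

yes

Worklist (8 pops):
  #1 pop 0: in=⊥ → [-4,1] (no change)
  #2 pop 1: in=[4,5] → [4,5] (was ⊥); enqueue []
  #3 pop 2: in=[4,5] → [4,5] (no change)
  #4 pop 3: in=[-4,5] → [-2,5] (was ⊥); enqueue [2]
  #5 pop 2: in=[-2,5] → [-2,5] (was [4,5]); enqueue [1]
  #6 pop 1: in=[-2,5] → [-2,5] (was [4,5]); enqueue [2,3]
  #7 pop 2: in=[-2,5] → [-2,5] (no change)
  #8 pop 3: in=[-4,5] → [-2,5] (no change)

Fixpoint:
  val[0] = [-4,1]
  val[1] = [-2,5]
  val[2] = [-2,5]
  val[3] = [-2,5]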